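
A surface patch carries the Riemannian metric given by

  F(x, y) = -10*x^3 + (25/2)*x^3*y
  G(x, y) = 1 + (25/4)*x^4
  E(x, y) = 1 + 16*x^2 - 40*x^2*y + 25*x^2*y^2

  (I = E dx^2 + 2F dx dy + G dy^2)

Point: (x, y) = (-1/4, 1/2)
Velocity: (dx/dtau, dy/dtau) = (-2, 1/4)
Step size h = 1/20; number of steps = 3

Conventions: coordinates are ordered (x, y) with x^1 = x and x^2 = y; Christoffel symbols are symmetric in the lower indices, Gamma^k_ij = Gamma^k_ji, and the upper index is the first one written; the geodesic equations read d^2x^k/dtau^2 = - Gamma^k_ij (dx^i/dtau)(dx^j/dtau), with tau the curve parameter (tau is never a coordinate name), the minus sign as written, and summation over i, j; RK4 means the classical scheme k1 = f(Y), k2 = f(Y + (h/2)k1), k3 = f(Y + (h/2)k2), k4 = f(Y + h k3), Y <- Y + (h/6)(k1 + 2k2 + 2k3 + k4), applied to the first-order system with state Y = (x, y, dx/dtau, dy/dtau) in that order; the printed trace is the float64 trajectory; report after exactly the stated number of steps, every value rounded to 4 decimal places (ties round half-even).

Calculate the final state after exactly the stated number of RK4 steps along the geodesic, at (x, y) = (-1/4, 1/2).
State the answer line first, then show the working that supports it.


Answer: x = -0.5363, y = 0.5454, dx/dtau = -1.8497, dy/dtau = 0.3474

f(Y) = (dx/dtau, dy/dtau, -Gamma^x_ij Y'^i Y'^j, -Gamma^y_ij Y'^i Y'^j) with the Gammas evaluated at the stage position; h = 0.050000; intermediate values shown to 6 dp
step 0: x = -0.2500, y = 0.5000, dx/dtau = -2.0000, dy/dtau = 0.2500
step 1:
  k1: at (x, y) = (-0.250000, 0.500000), (dx/dtau, dy/dtau) = (-2.000000, 0.250000); Gamma_xxx = -0.482816, Gamma_xxy = -0.402347, Gamma_xyy = 0.000000, Gamma_yxx = -0.201174, Gamma_yxy = -0.167645, Gamma_yyy = 0.000000; k1 = (-2.000000, 0.250000, 1.528919, 0.637049)
  k2: at (x, y) = (-0.300000, 0.506250), (dx/dtau, dy/dtau) = (-1.961777, 0.265926); Gamma_xxx = -0.519907, Gamma_xxy = -0.530969, Gamma_xyy = 0.000000, Gamma_yxx = -0.265485, Gamma_yxy = -0.271133, Gamma_yyy = 0.000000; k2 = (-1.961777, 0.265926, 1.446899, 0.738842)
  k3: at (x, y) = (-0.299044, 0.506648), (dx/dtau, dy/dtau) = (-1.963828, 0.268471); Gamma_xxx = -0.517846, Gamma_xxy = -0.527895, Gamma_xyy = 0.000000, Gamma_yxx = -0.263947, Gamma_yxy = -0.269069, Gamma_yyy = 0.000000; k3 = (-1.963828, 0.268471, 1.440488, 0.734221)
  k4: at (x, y) = (-0.348191, 0.513424), (dx/dtau, dy/dtau) = (-1.927976, 0.286711); Gamma_xxx = -0.533188, Gamma_xxy = -0.647825, Gamma_xyy = 0.000000, Gamma_yxx = -0.323913, Gamma_yxy = -0.393555, Gamma_yyy = 0.000000; k4 = (-1.927976, 0.286711, 1.265708, 0.768920)
  Y <- Y + (h/6)(k1 + 2k2 + 2k3 + k4): x = -0.3482, y = 0.5134, dx/dtau = -1.9286, dy/dtau = 0.2863
step 2:
  k1: at (x, y) = (-0.348160, 0.513379), (dx/dtau, dy/dtau) = (-1.928588, 0.286267); Gamma_xxx = -0.533305, Gamma_xxy = -0.647809, Gamma_xyy = 0.000000, Gamma_yxx = -0.323904, Gamma_yxy = -0.393448, Gamma_yyy = 0.000000; k1 = (-1.928588, 0.286267, 1.268303, 0.770307)
  k2: at (x, y) = (-0.396375, 0.520536), (dx/dtau, dy/dtau) = (-1.896881, 0.305525); Gamma_xxx = -0.529707, Gamma_xxy = -0.751303, Gamma_xyy = 0.000000, Gamma_yxx = -0.375652, Gamma_yxy = -0.532801, Gamma_yyy = 0.000000; k2 = (-1.896881, 0.305525, 1.035140, 0.734089)
  k3: at (x, y) = (-0.395582, 0.521017), (dx/dtau, dy/dtau) = (-1.902710, 0.304620); Gamma_xxx = -0.528095, Gamma_xxy = -0.748810, Gamma_xyy = 0.000000, Gamma_yxx = -0.374405, Gamma_yxy = -0.530885, Gamma_yyy = 0.000000; k3 = (-1.902710, 0.304620, 1.043841, 0.740055)
  k4: at (x, y) = (-0.443295, 0.528610), (dx/dtau, dy/dtau) = (-1.876396, 0.323270); Gamma_xxx = -0.509138, Gamma_xxy = -0.831639, Gamma_xyy = 0.000000, Gamma_yxx = -0.415819, Gamma_yxy = -0.679211, Gamma_yyy = 0.000000; k4 = (-1.876396, 0.323270, 0.783688, 0.640048)
  Y <- Y + (h/6)(k1 + 2k2 + 2k3 + k4): x = -0.4432, y = 0.5286, dx/dtau = -1.8768, dy/dtau = 0.3226
step 3:
  k1: at (x, y) = (-0.443195, 0.528628), (dx/dtau, dy/dtau) = (-1.876839, 0.322589); Gamma_xxx = -0.509093, Gamma_xxy = -0.831430, Gamma_xyy = 0.000000, Gamma_yxx = -0.415715, Gamma_yxy = -0.678930, Gamma_yyy = 0.000000; k1 = (-1.876839, 0.322589, 0.786514, 0.642252)
  k2: at (x, y) = (-0.490116, 0.536693), (dx/dtau, dy/dtau) = (-1.857176, 0.338646); Gamma_xxx = -0.478056, Gamma_xxy = -0.889844, Gamma_xyy = 0.000000, Gamma_yxx = -0.444922, Gamma_yxy = -0.828170, Gamma_yyy = 0.000000; k2 = (-1.857176, 0.338646, 0.529574, 0.492869)
  k3: at (x, y) = (-0.489624, 0.537094), (dx/dtau, dy/dtau) = (-1.863599, 0.334911); Gamma_xxx = -0.477073, Gamma_xxy = -0.888479, Gamma_xyy = 0.000000, Gamma_yxx = -0.444240, Gamma_yxy = -0.827331, Gamma_yyy = 0.000000; k3 = (-1.863599, 0.334911, 0.547806, 0.510104)
  k4: at (x, y) = (-0.536375, 0.545373), (dx/dtau, dy/dtau) = (-1.849448, 0.348095); Gamma_xxx = -0.438283, Gamma_xxy = -0.923249, Gamma_xyy = 0.000000, Gamma_yxx = -0.461625, Gamma_yxy = -0.972419, Gamma_yyy = 0.000000; k4 = (-1.849448, 0.348095, 0.310385, 0.326915)
  Y <- Y + (h/6)(k1 + 2k2 + 2k3 + k4): x = -0.5363, y = 0.5454, dx/dtau = -1.8497, dy/dtau = 0.3474


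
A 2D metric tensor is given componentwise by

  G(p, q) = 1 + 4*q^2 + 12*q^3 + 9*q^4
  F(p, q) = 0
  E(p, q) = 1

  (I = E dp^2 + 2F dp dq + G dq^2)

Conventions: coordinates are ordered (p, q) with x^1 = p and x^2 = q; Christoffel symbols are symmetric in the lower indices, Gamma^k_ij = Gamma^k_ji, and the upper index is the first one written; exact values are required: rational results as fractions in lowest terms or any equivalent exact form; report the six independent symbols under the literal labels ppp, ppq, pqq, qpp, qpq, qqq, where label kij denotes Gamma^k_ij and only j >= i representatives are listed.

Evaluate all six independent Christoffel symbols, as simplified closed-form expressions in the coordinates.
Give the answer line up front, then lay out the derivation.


Answer: Gamma_ppp = 0, Gamma_ppq = 0, Gamma_pqq = 0, Gamma_qpp = 0, Gamma_qpq = 0, Gamma_qqq = (18*q^3 + 18*q^2 + 4*q)/(9*q^4 + 12*q^3 + 4*q^2 + 1)

E = 1; F = 0; G = 1 + 4*q^2 + 12*q^3 + 9*q^4
Gamma^k_ij = (1/2) g^{kl} (d_i g_jl + d_j g_il - d_l g_ij), with g^inv = (1/(EG-F^2)) [[G, -F], [-F, E]]
first partials: E_p = 0, E_q = 0, F_p = 0, F_q = 0, G_p = 0, G_q = 8*q + 36*q^2 + 36*q^3
D = EG - F^2 = 1 + 4*q^2 + 12*q^3 + 9*q^4
expanded: Gamma^p_pp = (G E_p - 2F F_p + F E_q)/(2D), Gamma^p_pq = (G E_q - F G_p)/(2D), Gamma^p_qq = (2G F_q - G G_p - F G_q)/(2D), Gamma^q_pp = (2E F_p - E E_q - F E_p)/(2D), Gamma^q_pq = (E G_p - F E_q)/(2D), Gamma^q_qq = (E G_q - 2F F_q + F G_p)/(2D); substitute and cancel common factors


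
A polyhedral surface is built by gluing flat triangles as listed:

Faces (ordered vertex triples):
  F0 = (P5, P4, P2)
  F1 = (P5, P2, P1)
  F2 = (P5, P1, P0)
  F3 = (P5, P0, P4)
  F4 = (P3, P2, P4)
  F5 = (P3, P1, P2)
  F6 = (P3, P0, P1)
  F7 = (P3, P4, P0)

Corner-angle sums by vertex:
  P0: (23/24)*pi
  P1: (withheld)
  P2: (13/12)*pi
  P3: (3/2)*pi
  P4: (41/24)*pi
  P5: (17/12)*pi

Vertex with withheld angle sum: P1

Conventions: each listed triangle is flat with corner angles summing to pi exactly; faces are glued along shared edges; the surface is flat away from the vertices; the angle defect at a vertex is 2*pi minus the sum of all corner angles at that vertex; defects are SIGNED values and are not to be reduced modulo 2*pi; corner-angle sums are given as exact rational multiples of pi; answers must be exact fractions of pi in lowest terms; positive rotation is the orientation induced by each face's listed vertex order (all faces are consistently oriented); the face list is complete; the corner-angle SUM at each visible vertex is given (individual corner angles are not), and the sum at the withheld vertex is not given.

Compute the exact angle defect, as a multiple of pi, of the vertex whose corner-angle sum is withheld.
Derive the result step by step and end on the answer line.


V = 6, E = 12, F = 8; chi = V - E + F = 2
Gauss-Bonnet: total defect = 2*pi*chi = 4*pi; visible defects sum to (10/3)*pi

Answer: defect(P1) = (2/3)*pi


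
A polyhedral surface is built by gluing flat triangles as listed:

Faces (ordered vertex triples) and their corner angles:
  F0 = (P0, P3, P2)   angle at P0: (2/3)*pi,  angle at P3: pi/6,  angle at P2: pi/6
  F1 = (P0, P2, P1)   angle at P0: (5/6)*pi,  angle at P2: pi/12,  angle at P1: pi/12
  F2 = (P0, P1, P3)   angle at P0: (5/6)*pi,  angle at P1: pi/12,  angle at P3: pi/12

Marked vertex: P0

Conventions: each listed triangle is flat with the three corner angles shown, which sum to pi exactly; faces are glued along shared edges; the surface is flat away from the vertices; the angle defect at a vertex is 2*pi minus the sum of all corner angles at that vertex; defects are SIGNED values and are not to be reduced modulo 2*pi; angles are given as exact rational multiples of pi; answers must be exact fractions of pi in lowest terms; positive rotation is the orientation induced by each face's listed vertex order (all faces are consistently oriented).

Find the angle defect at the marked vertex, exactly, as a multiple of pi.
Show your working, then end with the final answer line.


Sum of corner angles at P0: (7/3)*pi
defect = 2*pi - (7/3)*pi

Answer: defect(P0) = -pi/3


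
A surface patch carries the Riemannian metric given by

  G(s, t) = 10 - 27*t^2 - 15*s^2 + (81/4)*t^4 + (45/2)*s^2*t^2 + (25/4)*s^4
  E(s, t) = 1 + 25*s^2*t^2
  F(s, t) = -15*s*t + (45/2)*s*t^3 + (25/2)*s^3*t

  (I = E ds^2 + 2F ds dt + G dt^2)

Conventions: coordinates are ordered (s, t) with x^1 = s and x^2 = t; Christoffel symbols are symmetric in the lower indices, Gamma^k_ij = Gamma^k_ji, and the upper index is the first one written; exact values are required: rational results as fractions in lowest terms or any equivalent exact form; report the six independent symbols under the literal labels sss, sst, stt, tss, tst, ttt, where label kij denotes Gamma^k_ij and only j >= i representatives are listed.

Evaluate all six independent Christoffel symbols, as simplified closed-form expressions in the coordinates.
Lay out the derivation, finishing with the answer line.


E = 1 + 25*s^2*t^2; F = -15*s*t + (45/2)*s*t^3 + (25/2)*s^3*t; G = 10 - 27*t^2 - 15*s^2 + (81/4)*t^4 + (45/2)*s^2*t^2 + (25/4)*s^4
Gamma^k_ij = (1/2) g^{kl} (d_i g_jl + d_j g_il - d_l g_ij), with g^inv = (1/(EG-F^2)) [[G, -F], [-F, E]]
first partials: E_s = 50*s*t^2, E_t = 50*s^2*t, F_s = -15*t + (45/2)*t^3 + (75/2)*s^2*t, F_t = -15*s + (135/2)*s*t^2 + (25/2)*s^3, G_s = -30*s + 45*s*t^2 + 25*s^3, G_t = -54*t + 81*t^3 + 45*s^2*t
D = EG - F^2 = 10 - 27*t^2 - 15*s^2 + (81/4)*t^4 + (95/2)*s^2*t^2 + (25/4)*s^4
expanded: Gamma^s_ss = (G E_s - 2F F_s + F E_t)/(2D), Gamma^s_st = (G E_t - F G_s)/(2D), Gamma^s_tt = (2G F_t - G G_s - F G_t)/(2D), Gamma^t_ss = (2E F_s - E E_t - F E_s)/(2D), Gamma^t_st = (E G_s - F E_t)/(2D), Gamma^t_tt = (E G_t - 2F F_t + F G_s)/(2D); substitute and cancel common factors

Answer: Gamma_sss = 100*s*t^2/(25*s^4 + 190*s^2*t^2 - 60*s^2 + 81*t^4 - 108*t^2 + 40), Gamma_sst = 100*s^2*t/(25*s^4 + 190*s^2*t^2 - 60*s^2 + 81*t^4 - 108*t^2 + 40), Gamma_stt = 180*s*t^2/(25*s^4 + 190*s^2*t^2 - 60*s^2 + 81*t^4 - 108*t^2 + 40), Gamma_tss = (50*s^2*t + 90*t^3 - 60*t)/(25*s^4 + 190*s^2*t^2 - 60*s^2 + 81*t^4 - 108*t^2 + 40), Gamma_tst = (50*s^3 + 90*s*t^2 - 60*s)/(25*s^4 + 190*s^2*t^2 - 60*s^2 + 81*t^4 - 108*t^2 + 40), Gamma_ttt = (90*s^2*t + 162*t^3 - 108*t)/(25*s^4 + 190*s^2*t^2 - 60*s^2 + 81*t^4 - 108*t^2 + 40)


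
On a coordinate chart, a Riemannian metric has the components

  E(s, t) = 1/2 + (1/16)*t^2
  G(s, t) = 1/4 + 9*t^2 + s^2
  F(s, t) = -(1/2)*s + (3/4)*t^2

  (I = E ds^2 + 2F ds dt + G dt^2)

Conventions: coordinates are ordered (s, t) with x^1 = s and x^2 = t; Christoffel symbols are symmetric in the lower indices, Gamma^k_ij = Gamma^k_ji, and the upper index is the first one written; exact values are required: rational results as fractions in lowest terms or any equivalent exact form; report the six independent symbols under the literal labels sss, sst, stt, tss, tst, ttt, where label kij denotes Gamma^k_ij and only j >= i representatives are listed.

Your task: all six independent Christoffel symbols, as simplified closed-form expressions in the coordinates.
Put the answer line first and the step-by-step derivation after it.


Answer: Gamma_sss = (-2*s*t - 16*s + 3*t^3 + 24*t^2)/(4*s^2*t^2 + 16*s^2 + 48*s*t^2 + 289*t^2 + 8), Gamma_sst = (4*s^2*t + 32*s^2 - 48*s*t^2 + 36*t^3 + t)/(4*s^2*t^2 + 16*s^2 + 48*s*t^2 + 289*t^2 + 8), Gamma_stt = (-64*s^3 + 96*s^2*t - 576*s*t^2 + 288*s*t - 16*s + 432*t^3 + 24*t)/(4*s^2*t^2 + 16*s^2 + 48*s*t^2 + 289*t^2 + 8), Gamma_tss = (-t^3 - 8*t^2 - 8*t - 64)/(16*s^2*t^2 + 64*s^2 + 192*s*t^2 + 1156*t^2 + 32), Gamma_tst = (4*s*t^2 + 2*s*t + 32*s - 3*t^3)/(4*s^2*t^2 + 16*s^2 + 48*s*t^2 + 289*t^2 + 8), Gamma_ttt = (-32*s^2 + 48*s*t^2 + 48*s*t - 36*t^3 + 288*t)/(4*s^2*t^2 + 16*s^2 + 48*s*t^2 + 289*t^2 + 8)

E = 1/2 + (1/16)*t^2; F = -(1/2)*s + (3/4)*t^2; G = 1/4 + 9*t^2 + s^2
Gamma^k_ij = (1/2) g^{kl} (d_i g_jl + d_j g_il - d_l g_ij), with g^inv = (1/(EG-F^2)) [[G, -F], [-F, E]]
first partials: E_s = 0, E_t = (1/8)*t, F_s = -1/2, F_t = (3/2)*t, G_s = 2*s, G_t = 18*t
D = EG - F^2 = 1/8 + (289/64)*t^2 + (1/4)*s^2 + (3/4)*s*t^2 + (1/16)*s^2*t^2
expanded: Gamma^s_ss = (G E_s - 2F F_s + F E_t)/(2D), Gamma^s_st = (G E_t - F G_s)/(2D), Gamma^s_tt = (2G F_t - G G_s - F G_t)/(2D), Gamma^t_ss = (2E F_s - E E_t - F E_s)/(2D), Gamma^t_st = (E G_s - F E_t)/(2D), Gamma^t_tt = (E G_t - 2F F_t + F G_s)/(2D); substitute and cancel common factors


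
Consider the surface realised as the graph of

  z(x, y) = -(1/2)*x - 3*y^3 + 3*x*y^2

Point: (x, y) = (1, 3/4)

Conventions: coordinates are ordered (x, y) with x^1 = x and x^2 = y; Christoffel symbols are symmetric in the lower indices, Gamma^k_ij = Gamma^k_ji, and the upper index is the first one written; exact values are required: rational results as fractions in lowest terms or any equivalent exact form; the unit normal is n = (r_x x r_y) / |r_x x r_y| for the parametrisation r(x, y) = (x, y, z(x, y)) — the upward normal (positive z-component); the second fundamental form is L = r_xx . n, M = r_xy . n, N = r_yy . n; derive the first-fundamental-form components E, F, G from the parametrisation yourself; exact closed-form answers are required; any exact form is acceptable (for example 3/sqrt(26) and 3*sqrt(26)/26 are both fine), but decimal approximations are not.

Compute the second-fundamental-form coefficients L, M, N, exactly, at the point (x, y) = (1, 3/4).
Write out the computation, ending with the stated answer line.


z_x = 19/16, z_y = -9/16, z_xx = 0, z_xy = 9/2, z_yy = -15/2
E = 617/256, F = -171/256, G = 337/256; answer radicand W^2 = 349/128
unnormalised second-form numerators: l = 0, m = 9/2, n = -15/2; L = l/sqrt(349/128), and similarly M = m/sqrt(W^2), N = n/sqrt(W^2)

Answer: L = 0, M = 36*sqrt(698)/349, N = -60*sqrt(698)/349


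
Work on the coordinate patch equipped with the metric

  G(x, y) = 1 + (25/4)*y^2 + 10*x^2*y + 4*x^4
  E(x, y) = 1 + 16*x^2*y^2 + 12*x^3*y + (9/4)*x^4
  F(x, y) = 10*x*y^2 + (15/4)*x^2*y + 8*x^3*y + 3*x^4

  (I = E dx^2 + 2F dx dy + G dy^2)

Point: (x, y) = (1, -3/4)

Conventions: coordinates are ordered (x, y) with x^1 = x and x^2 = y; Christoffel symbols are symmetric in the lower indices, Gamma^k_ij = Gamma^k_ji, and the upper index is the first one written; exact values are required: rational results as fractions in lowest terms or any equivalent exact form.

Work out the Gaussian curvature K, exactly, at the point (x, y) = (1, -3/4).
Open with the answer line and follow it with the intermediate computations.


Answer: K = -65536/43681

E = 13/4, F = -3/16, G = 65/64, EG - F^2 = 209/64 at the point
E_x = 0, E_y = -12, F_x = -6, F_y = -13/4, G_x = 1, G_y = 5/8
E_yy = 32, F_xy = 33/2, G_xx = 33
Evaluate Brioschi's two determinant matrices M1, M2 and divide by (EG - F^2)^2.
M1 = [[-E_yy/2 + F_xy - G_xx/2, E_x/2, F_x - E_y/2], [F_y - G_x/2, E, F], [G_y/2, F, G]] = [[-16, 0, 0], [-15/4, 13/4, -3/16], [5/16, -3/16, 65/64]]; det M1 = -209/4
M2 = [[0, E_y/2, G_x/2], [E_y/2, E, F], [G_x/2, F, G]] = [[0, -6, 1/2], [-6, 13/4, -3/16], [1/2, -3/16, 65/64]]; det M2 = -145/4
det M1 - det M2 = -16; K = -16 / (209/64)^2 = -65536/43681


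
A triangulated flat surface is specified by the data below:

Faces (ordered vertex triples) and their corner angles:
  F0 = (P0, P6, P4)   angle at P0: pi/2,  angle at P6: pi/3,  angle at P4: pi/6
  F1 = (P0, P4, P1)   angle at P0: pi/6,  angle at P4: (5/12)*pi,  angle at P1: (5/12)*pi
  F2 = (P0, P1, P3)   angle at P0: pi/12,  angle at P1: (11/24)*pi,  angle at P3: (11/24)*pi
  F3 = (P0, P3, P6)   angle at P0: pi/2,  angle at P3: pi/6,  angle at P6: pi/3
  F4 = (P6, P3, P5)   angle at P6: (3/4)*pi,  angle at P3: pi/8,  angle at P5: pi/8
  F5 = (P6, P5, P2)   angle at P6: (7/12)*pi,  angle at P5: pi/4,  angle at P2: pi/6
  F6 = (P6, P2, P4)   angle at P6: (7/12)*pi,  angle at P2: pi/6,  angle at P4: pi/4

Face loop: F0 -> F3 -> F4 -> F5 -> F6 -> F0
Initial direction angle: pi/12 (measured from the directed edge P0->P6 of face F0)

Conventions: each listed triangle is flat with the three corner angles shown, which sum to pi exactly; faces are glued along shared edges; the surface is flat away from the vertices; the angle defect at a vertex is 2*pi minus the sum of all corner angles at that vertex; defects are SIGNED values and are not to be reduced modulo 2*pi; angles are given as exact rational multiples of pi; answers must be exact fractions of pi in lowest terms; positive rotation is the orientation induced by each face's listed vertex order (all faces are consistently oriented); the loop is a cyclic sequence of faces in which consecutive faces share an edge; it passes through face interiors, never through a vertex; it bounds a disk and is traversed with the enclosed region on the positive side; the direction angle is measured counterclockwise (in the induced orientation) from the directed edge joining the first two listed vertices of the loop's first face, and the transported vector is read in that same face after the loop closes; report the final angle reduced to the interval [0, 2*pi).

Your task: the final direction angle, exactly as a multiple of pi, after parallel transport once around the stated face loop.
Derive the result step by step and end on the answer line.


enclosed vertex P6: corner angles sum to (31/12)*pi, defect = 2*pi - (31/12)*pi = (-7/12)*pi
holonomy = initial angle + sum of enclosed defects (mod 2*pi), positive in the induced orientation
final angle = pi/12 - (7/12)*pi = (3/2)*pi (mod 2*pi)

Answer: final direction angle = (3/2)*pi


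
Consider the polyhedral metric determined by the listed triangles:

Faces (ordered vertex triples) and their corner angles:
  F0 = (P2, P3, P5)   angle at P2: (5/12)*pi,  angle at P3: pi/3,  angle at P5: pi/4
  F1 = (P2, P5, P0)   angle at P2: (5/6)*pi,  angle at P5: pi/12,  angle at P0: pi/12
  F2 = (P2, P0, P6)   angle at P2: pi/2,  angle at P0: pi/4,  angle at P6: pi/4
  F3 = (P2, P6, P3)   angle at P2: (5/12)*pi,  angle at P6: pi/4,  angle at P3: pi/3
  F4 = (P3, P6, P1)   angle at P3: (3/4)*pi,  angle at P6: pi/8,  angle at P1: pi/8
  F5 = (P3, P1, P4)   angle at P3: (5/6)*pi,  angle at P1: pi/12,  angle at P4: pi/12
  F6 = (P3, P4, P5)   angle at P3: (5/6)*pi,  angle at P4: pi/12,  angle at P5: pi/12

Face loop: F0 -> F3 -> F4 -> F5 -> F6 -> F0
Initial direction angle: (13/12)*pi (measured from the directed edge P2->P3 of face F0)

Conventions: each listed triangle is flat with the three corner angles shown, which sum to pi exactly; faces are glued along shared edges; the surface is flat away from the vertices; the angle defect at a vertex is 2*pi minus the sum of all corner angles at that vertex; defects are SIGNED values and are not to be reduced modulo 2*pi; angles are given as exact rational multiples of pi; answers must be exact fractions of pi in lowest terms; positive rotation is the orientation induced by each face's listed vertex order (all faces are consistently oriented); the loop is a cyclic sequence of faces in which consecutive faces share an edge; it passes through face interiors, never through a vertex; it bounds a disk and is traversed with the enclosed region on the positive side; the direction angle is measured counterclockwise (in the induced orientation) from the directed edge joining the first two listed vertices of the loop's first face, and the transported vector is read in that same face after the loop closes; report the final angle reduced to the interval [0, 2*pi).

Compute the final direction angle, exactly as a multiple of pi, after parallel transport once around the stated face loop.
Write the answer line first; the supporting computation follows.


Answer: final direction angle = 0

enclosed vertex P3: corner angles sum to (37/12)*pi, defect = 2*pi - (37/12)*pi = (-13/12)*pi
by Gauss-Bonnet the loop rotates the vector by the enclosed defect sum (positive orientation, mod 2*pi)
final angle = (13/12)*pi - (13/12)*pi = 0 (mod 2*pi)


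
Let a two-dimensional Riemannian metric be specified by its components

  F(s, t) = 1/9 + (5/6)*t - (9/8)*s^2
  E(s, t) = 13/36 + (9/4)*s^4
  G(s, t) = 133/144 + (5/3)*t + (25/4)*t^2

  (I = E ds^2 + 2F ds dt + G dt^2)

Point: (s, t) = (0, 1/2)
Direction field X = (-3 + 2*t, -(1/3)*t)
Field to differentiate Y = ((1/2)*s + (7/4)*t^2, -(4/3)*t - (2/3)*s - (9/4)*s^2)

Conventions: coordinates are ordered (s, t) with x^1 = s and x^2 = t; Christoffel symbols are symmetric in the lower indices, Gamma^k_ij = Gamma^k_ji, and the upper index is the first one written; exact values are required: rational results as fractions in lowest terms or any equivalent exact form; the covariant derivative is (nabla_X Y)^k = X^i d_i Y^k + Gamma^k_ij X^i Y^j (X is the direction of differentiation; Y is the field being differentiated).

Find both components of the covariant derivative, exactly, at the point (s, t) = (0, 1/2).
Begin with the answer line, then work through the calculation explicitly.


Answer: (nabla_X Y)^s = -513/424, (nabla_X Y)^t = 799/477

E = 13/36, F = 19/36, G = 239/72 at the point
E_s = 0, E_t = 0, F_s = 0, F_t = 5/6, G_s = 0, G_t = 95/12
EG - F^2 = 265/288;  g^inv = (288/265) * [[239/72, -19/36], [-19/36, 13/36]]
first-kind symbols [ij,l] = (1/2)(d_i g_jl + d_j g_il - d_l g_ij): [ss,s] = E_s/2 = 0, [ss,t] = F_s - E_t/2 = 0, [st,s] = E_t/2 = 0, [st,t] = G_s/2 = 0, [tt,s] = F_t - G_s/2 = 5/6, [tt,t] = G_t/2 = 95/24
Gamma^s_ij = (G*[ij,s] - F*[ij,t])/(EG - F^2), Gamma^t_ij = (E*[ij,t] - F*[ij,s])/(EG - F^2)
Gamma_sss = 0, Gamma_sst = 0, Gamma_stt = 39/53, Gamma_tss = 0, Gamma_tst = 0, Gamma_ttt = 57/53
X = (-2, -1/6), Y = (7/16, -2/3) at the point


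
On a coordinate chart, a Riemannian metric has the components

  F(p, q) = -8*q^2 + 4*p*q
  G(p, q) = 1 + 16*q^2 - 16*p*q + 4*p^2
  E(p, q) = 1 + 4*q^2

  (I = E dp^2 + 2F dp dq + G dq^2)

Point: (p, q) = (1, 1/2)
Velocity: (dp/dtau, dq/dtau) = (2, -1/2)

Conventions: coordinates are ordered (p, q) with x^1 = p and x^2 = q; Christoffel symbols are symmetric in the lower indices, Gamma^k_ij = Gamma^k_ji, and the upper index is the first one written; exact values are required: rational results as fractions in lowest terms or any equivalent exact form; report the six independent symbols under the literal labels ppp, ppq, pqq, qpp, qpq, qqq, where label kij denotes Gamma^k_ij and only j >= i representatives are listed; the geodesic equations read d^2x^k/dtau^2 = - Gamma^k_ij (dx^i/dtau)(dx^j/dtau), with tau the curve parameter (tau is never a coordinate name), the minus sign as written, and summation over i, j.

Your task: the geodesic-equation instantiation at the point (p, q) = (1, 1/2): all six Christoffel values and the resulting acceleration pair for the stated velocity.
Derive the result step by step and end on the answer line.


E = 2, F = 0, G = 1 at the point
E_p = 0, E_q = 4, F_p = 2, F_q = -4, G_p = 0, G_q = 0
EG - F^2 = 2;  g^inv = (1/2) * [[1, 0], [0, 2]]
first-kind symbols [ij,l] = (1/2)(d_i g_jl + d_j g_il - d_l g_ij): [pp,p] = E_p/2 = 0, [pp,q] = F_p - E_q/2 = 0, [pq,p] = E_q/2 = 2, [pq,q] = G_p/2 = 0, [qq,p] = F_q - G_p/2 = -4, [qq,q] = G_q/2 = 0
Gamma^p_ij = (G*[ij,p] - F*[ij,q])/(EG - F^2), Gamma^q_ij = (E*[ij,q] - F*[ij,p])/(EG - F^2)
Gamma_ppp = 0, Gamma_ppq = 1, Gamma_pqq = -2, Gamma_qpp = 0, Gamma_qpq = 0, Gamma_qqq = 0
d^2p/dtau^2 = -(Gamma_ppp*(2)^2 + 2*Gamma_ppq*(2)*(-1/2) + Gamma_pqq*(-1/2)^2) = 5/2
d^2q/dtau^2 = -(Gamma_qpp*(2)^2 + 2*Gamma_qpq*(2)*(-1/2) + Gamma_qqq*(-1/2)^2) = 0

Answer: Gamma_ppp = 0, Gamma_ppq = 1, Gamma_pqq = -2, Gamma_qpp = 0, Gamma_qpq = 0, Gamma_qqq = 0; accelerations (d^2p/dtau^2, d^2q/dtau^2) = (5/2, 0)


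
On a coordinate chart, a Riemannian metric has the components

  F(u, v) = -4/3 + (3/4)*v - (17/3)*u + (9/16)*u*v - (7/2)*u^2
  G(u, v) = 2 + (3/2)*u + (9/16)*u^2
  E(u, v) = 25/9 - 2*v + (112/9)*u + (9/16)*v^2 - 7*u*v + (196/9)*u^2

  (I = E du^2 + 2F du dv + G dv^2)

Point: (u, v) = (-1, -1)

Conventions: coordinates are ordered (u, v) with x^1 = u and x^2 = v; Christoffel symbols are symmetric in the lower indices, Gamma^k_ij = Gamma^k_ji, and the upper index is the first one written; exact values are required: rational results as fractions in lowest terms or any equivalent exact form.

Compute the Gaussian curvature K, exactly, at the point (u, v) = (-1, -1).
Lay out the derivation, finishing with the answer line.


E = 1105/144, F = 31/48, G = 17/16, EG - F^2 = 557/72 at the point
E_u = -217/9, E_v = 31/8, F_u = 37/48, F_v = 3/16, G_u = 3/8, G_v = 0
E_vv = 9/8, F_uv = 9/16, G_uu = 9/8
Evaluate Brioschi's two determinant matrices M1, M2 and divide by (EG - F^2)^2.
M1 = [[-E_vv/2 + F_uv - G_uu/2, E_u/2, F_u - E_v/2], [F_v - G_u/2, E, F], [G_v/2, F, G]] = [[-9/16, -217/18, -7/6], [0, 1105/144, 31/48], [0, 31/48, 17/16]]; det M1 = -557/128
M2 = [[0, E_v/2, G_u/2], [E_v/2, E, F], [G_u/2, F, G]] = [[0, 31/16, 3/16], [31/16, 1105/144, 31/48], [3/16, 31/48, 17/16]]; det M2 = -485/128
det M1 - det M2 = -9/16; K = -9/16 / (557/72)^2 = -2916/310249

Answer: K = -2916/310249


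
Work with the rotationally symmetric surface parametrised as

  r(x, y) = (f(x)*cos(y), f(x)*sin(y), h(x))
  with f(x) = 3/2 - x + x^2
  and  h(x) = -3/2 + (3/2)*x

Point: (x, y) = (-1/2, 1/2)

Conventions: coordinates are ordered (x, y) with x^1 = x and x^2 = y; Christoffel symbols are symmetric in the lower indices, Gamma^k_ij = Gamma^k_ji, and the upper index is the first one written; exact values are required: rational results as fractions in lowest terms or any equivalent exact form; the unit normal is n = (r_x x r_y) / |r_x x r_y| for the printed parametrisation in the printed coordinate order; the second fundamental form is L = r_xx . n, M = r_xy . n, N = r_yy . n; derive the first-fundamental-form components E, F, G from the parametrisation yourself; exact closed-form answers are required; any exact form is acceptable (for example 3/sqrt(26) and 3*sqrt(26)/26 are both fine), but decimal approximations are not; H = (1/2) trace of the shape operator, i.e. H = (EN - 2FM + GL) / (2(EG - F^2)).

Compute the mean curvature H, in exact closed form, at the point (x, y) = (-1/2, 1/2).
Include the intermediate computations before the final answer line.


f = 9/4, f' = -2, f'' = 2, h' = 3/2, h'' = 0
E = 25/4, F = 0, G = 81/16; answer radicand W^2 = 25/4
unnormalised second-form numerators: l = -3, m = 0, n = 27/8; L = l/sqrt(25/4), and similarly M = m/sqrt(W^2), N = n/sqrt(W^2)
H = (E*n - 2*F*m + G*l) / (2*(EG - F^2)*sqrt(W^2)); E*n - 2*F*m + G*l = 189/32, EG - F^2 = 2025/64, so H = (7/75)/sqrt(25/4)

Answer: H = 14/375


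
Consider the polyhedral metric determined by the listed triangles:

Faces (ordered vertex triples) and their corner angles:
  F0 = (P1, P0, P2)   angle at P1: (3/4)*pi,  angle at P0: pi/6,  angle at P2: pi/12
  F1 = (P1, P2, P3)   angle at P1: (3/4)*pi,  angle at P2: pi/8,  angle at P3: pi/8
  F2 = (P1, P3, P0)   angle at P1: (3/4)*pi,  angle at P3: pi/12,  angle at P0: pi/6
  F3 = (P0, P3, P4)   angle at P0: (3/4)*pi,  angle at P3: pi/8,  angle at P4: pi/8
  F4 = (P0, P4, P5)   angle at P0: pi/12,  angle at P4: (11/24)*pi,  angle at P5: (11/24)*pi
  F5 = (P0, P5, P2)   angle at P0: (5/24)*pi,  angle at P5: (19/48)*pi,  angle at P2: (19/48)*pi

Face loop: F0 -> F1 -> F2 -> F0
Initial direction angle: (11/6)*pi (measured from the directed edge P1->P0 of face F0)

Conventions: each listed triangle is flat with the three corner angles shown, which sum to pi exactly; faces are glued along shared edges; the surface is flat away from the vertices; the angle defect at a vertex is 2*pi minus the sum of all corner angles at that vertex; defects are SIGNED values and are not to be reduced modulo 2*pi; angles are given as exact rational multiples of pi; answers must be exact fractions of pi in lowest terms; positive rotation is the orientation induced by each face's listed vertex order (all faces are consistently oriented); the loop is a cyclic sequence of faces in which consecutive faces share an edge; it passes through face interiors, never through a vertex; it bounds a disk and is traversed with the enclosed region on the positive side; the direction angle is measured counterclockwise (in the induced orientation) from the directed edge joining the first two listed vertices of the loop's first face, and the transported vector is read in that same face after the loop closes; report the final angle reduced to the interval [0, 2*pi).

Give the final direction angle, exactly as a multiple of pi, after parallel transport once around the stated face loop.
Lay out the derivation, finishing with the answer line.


enclosed vertex P1: corner angles sum to (9/4)*pi, defect = 2*pi - (9/4)*pi = -pi/4
transport around the loop rotates by the sum of enclosed defects; add to the initial angle mod 2*pi
final angle = (11/6)*pi - pi/4 = (19/12)*pi (mod 2*pi)

Answer: final direction angle = (19/12)*pi


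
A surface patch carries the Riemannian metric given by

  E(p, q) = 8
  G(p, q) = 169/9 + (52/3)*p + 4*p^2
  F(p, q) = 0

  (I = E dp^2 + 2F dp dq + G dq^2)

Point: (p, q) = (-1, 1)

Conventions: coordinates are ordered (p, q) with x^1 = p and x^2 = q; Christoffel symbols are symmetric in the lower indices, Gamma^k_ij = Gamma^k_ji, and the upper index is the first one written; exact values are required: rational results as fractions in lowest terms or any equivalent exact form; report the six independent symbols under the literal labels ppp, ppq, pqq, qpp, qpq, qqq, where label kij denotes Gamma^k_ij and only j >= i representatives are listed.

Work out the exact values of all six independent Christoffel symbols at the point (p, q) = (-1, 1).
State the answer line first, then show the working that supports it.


Answer: Gamma_ppp = 0, Gamma_ppq = 0, Gamma_pqq = -7/12, Gamma_qpp = 0, Gamma_qpq = 6/7, Gamma_qqq = 0

E = 8, F = 0, G = 49/9 at the point
E_p = 0, E_q = 0, F_p = 0, F_q = 0, G_p = 28/3, G_q = 0
EG - F^2 = 392/9;  g^inv = (9/392) * [[49/9, 0], [0, 8]]
first-kind symbols [ij,l] = (1/2)(d_i g_jl + d_j g_il - d_l g_ij): [pp,p] = E_p/2 = 0, [pp,q] = F_p - E_q/2 = 0, [pq,p] = E_q/2 = 0, [pq,q] = G_p/2 = 14/3, [qq,p] = F_q - G_p/2 = -14/3, [qq,q] = G_q/2 = 0
Gamma^p_ij = (G*[ij,p] - F*[ij,q])/(EG - F^2), Gamma^q_ij = (E*[ij,q] - F*[ij,p])/(EG - F^2)


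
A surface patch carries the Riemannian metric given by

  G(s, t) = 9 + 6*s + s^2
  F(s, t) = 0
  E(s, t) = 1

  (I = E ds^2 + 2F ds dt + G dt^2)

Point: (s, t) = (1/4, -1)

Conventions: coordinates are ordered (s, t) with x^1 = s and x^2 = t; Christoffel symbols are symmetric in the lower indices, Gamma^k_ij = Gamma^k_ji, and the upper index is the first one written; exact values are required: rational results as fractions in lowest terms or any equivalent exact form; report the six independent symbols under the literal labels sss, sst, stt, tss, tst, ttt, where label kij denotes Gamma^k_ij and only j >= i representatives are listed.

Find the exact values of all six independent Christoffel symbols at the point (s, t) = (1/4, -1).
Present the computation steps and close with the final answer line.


E = 1, F = 0, G = 169/16 at the point
E_s = 0, E_t = 0, F_s = 0, F_t = 0, G_s = 13/2, G_t = 0
EG - F^2 = 169/16;  g^inv = (16/169) * [[169/16, 0], [0, 1]]
first-kind symbols [ij,l] = (1/2)(d_i g_jl + d_j g_il - d_l g_ij): [ss,s] = E_s/2 = 0, [ss,t] = F_s - E_t/2 = 0, [st,s] = E_t/2 = 0, [st,t] = G_s/2 = 13/4, [tt,s] = F_t - G_s/2 = -13/4, [tt,t] = G_t/2 = 0
Gamma^s_ij = (G*[ij,s] - F*[ij,t])/(EG - F^2), Gamma^t_ij = (E*[ij,t] - F*[ij,s])/(EG - F^2)

Answer: Gamma_sss = 0, Gamma_sst = 0, Gamma_stt = -13/4, Gamma_tss = 0, Gamma_tst = 4/13, Gamma_ttt = 0


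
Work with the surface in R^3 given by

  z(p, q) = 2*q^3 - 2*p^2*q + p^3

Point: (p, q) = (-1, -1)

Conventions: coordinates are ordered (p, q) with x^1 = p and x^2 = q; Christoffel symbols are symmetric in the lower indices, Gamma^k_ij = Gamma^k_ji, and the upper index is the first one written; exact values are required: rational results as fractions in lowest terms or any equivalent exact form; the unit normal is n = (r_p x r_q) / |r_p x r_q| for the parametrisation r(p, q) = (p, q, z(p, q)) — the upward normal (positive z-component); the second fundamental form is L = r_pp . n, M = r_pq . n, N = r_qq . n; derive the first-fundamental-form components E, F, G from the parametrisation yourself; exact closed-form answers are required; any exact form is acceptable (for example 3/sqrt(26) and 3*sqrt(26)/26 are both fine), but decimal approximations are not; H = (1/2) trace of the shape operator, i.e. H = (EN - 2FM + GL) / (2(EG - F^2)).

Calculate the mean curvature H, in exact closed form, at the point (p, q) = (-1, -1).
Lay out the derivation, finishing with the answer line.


z_p = -1, z_q = 4, z_pp = -2, z_pq = 4, z_qq = -12
E = 2, F = -4, G = 17; answer radicand W^2 = 18
unnormalised second-form numerators: l = -2, m = 4, n = -12; L = l/sqrt(18), and similarly M = m/sqrt(W^2), N = n/sqrt(W^2)
H = (E*n - 2*F*m + G*l) / (2*(EG - F^2)*sqrt(W^2)); E*n - 2*F*m + G*l = -26, EG - F^2 = 18, so H = (-13/18)/sqrt(18)

Answer: H = -13*sqrt(2)/108


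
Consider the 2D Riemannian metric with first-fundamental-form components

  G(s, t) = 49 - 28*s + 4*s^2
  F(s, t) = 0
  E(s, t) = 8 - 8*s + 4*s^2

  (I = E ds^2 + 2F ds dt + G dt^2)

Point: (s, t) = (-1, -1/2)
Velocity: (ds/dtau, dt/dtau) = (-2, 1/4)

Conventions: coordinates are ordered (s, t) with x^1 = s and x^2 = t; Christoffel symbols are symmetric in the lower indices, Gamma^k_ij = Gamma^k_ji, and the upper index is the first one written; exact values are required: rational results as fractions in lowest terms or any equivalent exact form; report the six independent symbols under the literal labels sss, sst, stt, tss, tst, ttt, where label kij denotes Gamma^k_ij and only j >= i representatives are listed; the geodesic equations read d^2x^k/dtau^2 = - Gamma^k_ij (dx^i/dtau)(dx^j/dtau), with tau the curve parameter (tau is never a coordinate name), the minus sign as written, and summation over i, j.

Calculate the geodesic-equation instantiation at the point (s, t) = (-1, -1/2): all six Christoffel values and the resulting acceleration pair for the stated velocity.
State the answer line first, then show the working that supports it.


Answer: Gamma_sss = -2/5, Gamma_sst = 0, Gamma_stt = 9/10, Gamma_tss = 0, Gamma_tst = -2/9, Gamma_ttt = 0; accelerations (d^2s/dtau^2, d^2t/dtau^2) = (247/160, -2/9)

E = 20, F = 0, G = 81 at the point
E_s = -16, E_t = 0, F_s = 0, F_t = 0, G_s = -36, G_t = 0
EG - F^2 = 1620;  g^inv = (1/1620) * [[81, 0], [0, 20]]
first-kind symbols [ij,l] = (1/2)(d_i g_jl + d_j g_il - d_l g_ij): [ss,s] = E_s/2 = -8, [ss,t] = F_s - E_t/2 = 0, [st,s] = E_t/2 = 0, [st,t] = G_s/2 = -18, [tt,s] = F_t - G_s/2 = 18, [tt,t] = G_t/2 = 0
Gamma^s_ij = (G*[ij,s] - F*[ij,t])/(EG - F^2), Gamma^t_ij = (E*[ij,t] - F*[ij,s])/(EG - F^2)
Gamma_sss = -2/5, Gamma_sst = 0, Gamma_stt = 9/10, Gamma_tss = 0, Gamma_tst = -2/9, Gamma_ttt = 0
d^2s/dtau^2 = -(Gamma_sss*(-2)^2 + 2*Gamma_sst*(-2)*(1/4) + Gamma_stt*(1/4)^2) = 247/160
d^2t/dtau^2 = -(Gamma_tss*(-2)^2 + 2*Gamma_tst*(-2)*(1/4) + Gamma_ttt*(1/4)^2) = -2/9


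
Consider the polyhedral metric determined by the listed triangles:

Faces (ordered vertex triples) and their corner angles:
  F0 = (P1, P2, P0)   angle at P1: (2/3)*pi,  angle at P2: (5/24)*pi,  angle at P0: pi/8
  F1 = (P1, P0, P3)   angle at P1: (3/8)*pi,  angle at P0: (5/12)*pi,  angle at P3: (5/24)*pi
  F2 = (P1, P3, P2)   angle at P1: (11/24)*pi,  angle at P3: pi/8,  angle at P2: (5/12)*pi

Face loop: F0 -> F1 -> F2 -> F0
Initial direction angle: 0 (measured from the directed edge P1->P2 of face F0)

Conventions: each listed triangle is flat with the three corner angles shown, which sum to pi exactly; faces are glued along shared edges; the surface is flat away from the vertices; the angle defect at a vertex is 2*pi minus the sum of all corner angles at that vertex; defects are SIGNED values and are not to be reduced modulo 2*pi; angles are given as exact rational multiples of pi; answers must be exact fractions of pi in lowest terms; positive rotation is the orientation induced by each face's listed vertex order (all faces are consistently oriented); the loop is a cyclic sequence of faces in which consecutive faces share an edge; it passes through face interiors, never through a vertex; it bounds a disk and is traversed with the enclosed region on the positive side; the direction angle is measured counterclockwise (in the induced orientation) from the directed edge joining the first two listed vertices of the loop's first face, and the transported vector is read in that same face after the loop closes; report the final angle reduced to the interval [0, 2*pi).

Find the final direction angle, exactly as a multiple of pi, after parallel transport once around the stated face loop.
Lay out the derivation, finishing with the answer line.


enclosed vertex P1: corner angles sum to (3/2)*pi, defect = 2*pi - (3/2)*pi = pi/2
final direction = starting direction + enclosed defect total, reduced mod 2*pi (induced orientation)
final angle = 0 + pi/2 = pi/2 (mod 2*pi)

Answer: final direction angle = pi/2


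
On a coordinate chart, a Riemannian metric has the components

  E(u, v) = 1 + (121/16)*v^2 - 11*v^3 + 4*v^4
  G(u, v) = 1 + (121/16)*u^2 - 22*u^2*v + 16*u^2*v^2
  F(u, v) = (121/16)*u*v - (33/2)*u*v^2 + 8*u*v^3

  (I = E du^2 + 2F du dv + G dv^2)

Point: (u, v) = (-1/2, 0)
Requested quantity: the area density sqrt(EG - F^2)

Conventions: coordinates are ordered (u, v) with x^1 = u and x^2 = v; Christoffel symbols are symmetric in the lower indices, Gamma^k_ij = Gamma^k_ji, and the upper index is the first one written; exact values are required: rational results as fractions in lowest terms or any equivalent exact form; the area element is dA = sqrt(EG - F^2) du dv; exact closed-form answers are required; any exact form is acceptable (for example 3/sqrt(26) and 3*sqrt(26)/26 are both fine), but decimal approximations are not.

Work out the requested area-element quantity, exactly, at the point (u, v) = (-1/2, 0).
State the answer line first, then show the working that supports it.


Answer: sqrt(EG - F^2) = sqrt(185)/8

E = 1, F = 0, G = 185/64; EG - F^2 = 185/64


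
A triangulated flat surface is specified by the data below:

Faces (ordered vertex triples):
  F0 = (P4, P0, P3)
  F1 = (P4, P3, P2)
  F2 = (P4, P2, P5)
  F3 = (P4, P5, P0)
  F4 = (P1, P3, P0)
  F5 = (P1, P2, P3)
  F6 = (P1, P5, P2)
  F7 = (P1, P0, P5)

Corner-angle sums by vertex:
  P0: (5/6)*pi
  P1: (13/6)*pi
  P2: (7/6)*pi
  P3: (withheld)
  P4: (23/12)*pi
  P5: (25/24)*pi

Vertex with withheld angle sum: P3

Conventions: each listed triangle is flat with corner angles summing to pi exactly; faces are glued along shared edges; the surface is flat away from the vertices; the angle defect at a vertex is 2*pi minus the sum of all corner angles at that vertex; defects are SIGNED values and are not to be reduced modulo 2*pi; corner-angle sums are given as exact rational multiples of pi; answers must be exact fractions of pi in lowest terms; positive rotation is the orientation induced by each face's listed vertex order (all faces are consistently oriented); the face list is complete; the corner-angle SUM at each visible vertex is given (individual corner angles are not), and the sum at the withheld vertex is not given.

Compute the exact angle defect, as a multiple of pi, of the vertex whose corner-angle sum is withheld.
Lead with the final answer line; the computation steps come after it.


Answer: defect(P3) = (9/8)*pi

V = 6, E = 12, F = 8; chi = V - E + F = 2
Gauss-Bonnet: total defect = 2*pi*chi = 4*pi; visible defects sum to (23/8)*pi
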